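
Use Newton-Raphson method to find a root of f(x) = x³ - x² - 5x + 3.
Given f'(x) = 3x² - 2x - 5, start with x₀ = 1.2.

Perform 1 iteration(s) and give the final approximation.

f(x) = x³ - x² - 5x + 3
f'(x) = 3x² - 2x - 5
x₀ = 1.2

Newton-Raphson formula: x_{n+1} = x_n - f(x_n)/f'(x_n)

Iteration 1:
  f(1.200000) = -2.712000
  f'(1.200000) = -3.080000
  x_1 = 1.200000 - (-2.712000)/(-3.080000) = 0.319481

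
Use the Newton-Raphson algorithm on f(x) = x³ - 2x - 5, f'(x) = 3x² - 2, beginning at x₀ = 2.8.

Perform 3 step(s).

f(x) = x³ - 2x - 5
f'(x) = 3x² - 2
x₀ = 2.8

Newton-Raphson formula: x_{n+1} = x_n - f(x_n)/f'(x_n)

Iteration 1:
  f(2.800000) = 11.352000
  f'(2.800000) = 21.520000
  x_1 = 2.800000 - 11.352000/21.520000 = 2.272491
Iteration 2:
  f(2.272491) = 2.190647
  f'(2.272491) = 13.492642
  x_2 = 2.272491 - 2.190647/13.492642 = 2.110132
Iteration 3:
  f(2.110132) = 0.175431
  f'(2.110132) = 11.357972
  x_3 = 2.110132 - 0.175431/11.357972 = 2.094686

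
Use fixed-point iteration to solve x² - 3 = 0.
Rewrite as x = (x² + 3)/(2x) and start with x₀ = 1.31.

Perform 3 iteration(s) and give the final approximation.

Equation: x² - 3 = 0
Fixed-point form: x = (x² + 3)/(2x)
x₀ = 1.31

x_1 = g(1.310000) = 1.800038
x_2 = g(1.800038) = 1.733335
x_3 = g(1.733335) = 1.732051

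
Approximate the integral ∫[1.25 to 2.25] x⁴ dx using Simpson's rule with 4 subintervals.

f(x) = x⁴
a = 1.25, b = 2.25, n = 4
h = (b - a)/n = 0.250000

Simpson's rule: (h/3)[f(x₀) + 4f(x₁) + 2f(x₂) + ... + f(xₙ)]

x_0 = 1.2500, f(x_0) = 2.441406, coefficient = 1
x_1 = 1.5000, f(x_1) = 5.062500, coefficient = 4
x_2 = 1.7500, f(x_2) = 9.378906, coefficient = 2
x_3 = 2.0000, f(x_3) = 16.000000, coefficient = 4
x_4 = 2.2500, f(x_4) = 25.628906, coefficient = 1

I ≈ (0.250000/3) × 131.078125 = 10.923177
Exact value: 10.922656
Error: 0.000521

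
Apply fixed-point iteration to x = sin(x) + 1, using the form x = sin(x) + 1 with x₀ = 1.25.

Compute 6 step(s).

Equation: x = sin(x) + 1
Fixed-point form: x = sin(x) + 1
x₀ = 1.25

x_1 = g(1.250000) = 1.948985
x_2 = g(1.948985) = 1.929335
x_3 = g(1.929335) = 1.936411
x_4 = g(1.936411) = 1.933904
x_5 = g(1.933904) = 1.934797
x_6 = g(1.934797) = 1.934480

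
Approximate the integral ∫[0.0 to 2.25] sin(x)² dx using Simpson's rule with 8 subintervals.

f(x) = sin(x)²
a = 0.0, b = 2.25, n = 8
h = (b - a)/n = 0.281250

Simpson's rule: (h/3)[f(x₀) + 4f(x₁) + 2f(x₂) + ... + f(xₙ)]

x_0 = 0.0000, f(x_0) = 0.000000, coefficient = 1
x_1 = 0.2812, f(x_1) = 0.077038, coefficient = 4
x_2 = 0.5625, f(x_2) = 0.284412, coefficient = 2
x_3 = 0.8438, f(x_3) = 0.558219, coefficient = 4
x_4 = 1.1250, f(x_4) = 0.814087, coefficient = 2
x_5 = 1.4062, f(x_5) = 0.973168, coefficient = 4
x_6 = 1.6875, f(x_6) = 0.986442, coefficient = 2
x_7 = 1.9688, f(x_7) = 0.849818, coefficient = 4
x_8 = 2.2500, f(x_8) = 0.605398, coefficient = 1

I ≈ (0.281250/3) × 14.608253 = 1.369524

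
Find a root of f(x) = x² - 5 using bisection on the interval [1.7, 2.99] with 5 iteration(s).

f(x) = x² - 5
Initial interval: [1.7, 2.99]

Iteration 1:
  c_1 = (1.700000 + 2.990000)/2 = 2.345000
  f(c_1) = f(2.345000) = 0.499025
  f(a) × f(c) < 0, new interval: [1.700000, 2.345000]
Iteration 2:
  c_2 = (1.700000 + 2.345000)/2 = 2.022500
  f(c_2) = f(2.022500) = -0.909494
  f(a) × f(c) ≥ 0, new interval: [2.022500, 2.345000]
Iteration 3:
  c_3 = (2.022500 + 2.345000)/2 = 2.183750
  f(c_3) = f(2.183750) = -0.231236
  f(a) × f(c) ≥ 0, new interval: [2.183750, 2.345000]
Iteration 4:
  c_4 = (2.183750 + 2.345000)/2 = 2.264375
  f(c_4) = f(2.264375) = 0.127394
  f(a) × f(c) < 0, new interval: [2.183750, 2.264375]
Iteration 5:
  c_5 = (2.183750 + 2.264375)/2 = 2.224063
  f(c_5) = f(2.224063) = -0.053546
  f(a) × f(c) ≥ 0, new interval: [2.224063, 2.264375]

After 5 iteration(s), the approximation is c_5 = 2.224063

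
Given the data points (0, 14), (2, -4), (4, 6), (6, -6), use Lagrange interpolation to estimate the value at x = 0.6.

Lagrange interpolation formula:
P(x) = Σ yᵢ × Lᵢ(x)
where Lᵢ(x) = Π_{j≠i} (x - xⱼ)/(xᵢ - xⱼ)

L_0(0.6) = (0.6 - 2)/(0 - 2) × (0.6 - 4)/(0 - 4) × (0.6 - 6)/(0 - 6) = 0.535500
L_1(0.6) = (0.6 - 0)/(2 - 0) × (0.6 - 4)/(2 - 4) × (0.6 - 6)/(2 - 6) = 0.688500
L_2(0.6) = (0.6 - 0)/(4 - 0) × (0.6 - 2)/(4 - 2) × (0.6 - 6)/(4 - 6) = -0.283500
L_3(0.6) = (0.6 - 0)/(6 - 0) × (0.6 - 2)/(6 - 2) × (0.6 - 4)/(6 - 4) = 0.059500

P(0.6) = 14×L_0(0.6) + (-4)×L_1(0.6) + 6×L_2(0.6) + (-6)×L_3(0.6)
P(0.6) = 2.685000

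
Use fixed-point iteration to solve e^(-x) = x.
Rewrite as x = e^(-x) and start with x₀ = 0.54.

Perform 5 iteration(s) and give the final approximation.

Equation: e^(-x) = x
Fixed-point form: x = e^(-x)
x₀ = 0.54

x_1 = g(0.540000) = 0.582748
x_2 = g(0.582748) = 0.558362
x_3 = g(0.558362) = 0.572146
x_4 = g(0.572146) = 0.564313
x_5 = g(0.564313) = 0.568751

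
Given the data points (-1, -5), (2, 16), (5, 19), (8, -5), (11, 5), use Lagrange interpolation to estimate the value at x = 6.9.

Lagrange interpolation formula:
P(x) = Σ yᵢ × Lᵢ(x)
where Lᵢ(x) = Π_{j≠i} (x - xⱼ)/(xᵢ - xⱼ)

L_0(6.9) = (6.9 - 2)/(-1 - 2) × (6.9 - 5)/(-1 - 5) × (6.9 - 8)/(-1 - 8) × (6.9 - 11)/(-1 - 11) = 0.021599
L_1(6.9) = (6.9 - (-1))/(2 - (-1)) × (6.9 - 5)/(2 - 5) × (6.9 - 8)/(2 - 8) × (6.9 - 11)/(2 - 11) = -0.139290
L_2(6.9) = (6.9 - (-1))/(5 - (-1)) × (6.9 - 2)/(5 - 2) × (6.9 - 8)/(5 - 8) × (6.9 - 11)/(5 - 11) = 0.538834
L_3(6.9) = (6.9 - (-1))/(8 - (-1)) × (6.9 - 2)/(8 - 2) × (6.9 - 5)/(8 - 5) × (6.9 - 11)/(8 - 11) = 0.620475
L_4(6.9) = (6.9 - (-1))/(11 - (-1)) × (6.9 - 2)/(11 - 2) × (6.9 - 5)/(11 - 5) × (6.9 - 8)/(11 - 8) = -0.041617

P(6.9) = (-5)×L_0(6.9) + 16×L_1(6.9) + 19×L_2(6.9) + (-5)×L_3(6.9) + 5×L_4(6.9)
P(6.9) = 4.590738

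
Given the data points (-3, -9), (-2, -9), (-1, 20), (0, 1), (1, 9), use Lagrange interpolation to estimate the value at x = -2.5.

Lagrange interpolation formula:
P(x) = Σ yᵢ × Lᵢ(x)
where Lᵢ(x) = Π_{j≠i} (x - xⱼ)/(xᵢ - xⱼ)

L_0(-2.5) = (-2.5 - (-2))/(-3 - (-2)) × (-2.5 - (-1))/(-3 - (-1)) × (-2.5 - 0)/(-3 - 0) × (-2.5 - 1)/(-3 - 1) = 0.273438
L_1(-2.5) = (-2.5 - (-3))/(-2 - (-3)) × (-2.5 - (-1))/(-2 - (-1)) × (-2.5 - 0)/(-2 - 0) × (-2.5 - 1)/(-2 - 1) = 1.093750
L_2(-2.5) = (-2.5 - (-3))/(-1 - (-3)) × (-2.5 - (-2))/(-1 - (-2)) × (-2.5 - 0)/(-1 - 0) × (-2.5 - 1)/(-1 - 1) = -0.546875
L_3(-2.5) = (-2.5 - (-3))/(0 - (-3)) × (-2.5 - (-2))/(0 - (-2)) × (-2.5 - (-1))/(0 - (-1)) × (-2.5 - 1)/(0 - 1) = 0.218750
L_4(-2.5) = (-2.5 - (-3))/(1 - (-3)) × (-2.5 - (-2))/(1 - (-2)) × (-2.5 - (-1))/(1 - (-1)) × (-2.5 - 0)/(1 - 0) = -0.039062

P(-2.5) = (-9)×L_0(-2.5) + (-9)×L_1(-2.5) + 20×L_2(-2.5) + 1×L_3(-2.5) + 9×L_4(-2.5)
P(-2.5) = -23.375000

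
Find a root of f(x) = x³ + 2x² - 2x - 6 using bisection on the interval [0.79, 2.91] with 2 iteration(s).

f(x) = x³ + 2x² - 2x - 6
Initial interval: [0.79, 2.91]

Iteration 1:
  c_1 = (0.790000 + 2.910000)/2 = 1.850000
  f(c_1) = f(1.850000) = 3.476625
  f(a) × f(c) < 0, new interval: [0.790000, 1.850000]
Iteration 2:
  c_2 = (0.790000 + 1.850000)/2 = 1.320000
  f(c_2) = f(1.320000) = -2.855232
  f(a) × f(c) ≥ 0, new interval: [1.320000, 1.850000]

After 2 iteration(s), the approximation is c_2 = 1.320000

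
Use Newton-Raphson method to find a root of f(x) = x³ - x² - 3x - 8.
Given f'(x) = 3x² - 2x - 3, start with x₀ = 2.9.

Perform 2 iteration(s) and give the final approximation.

f(x) = x³ - x² - 3x - 8
f'(x) = 3x² - 2x - 3
x₀ = 2.9

Newton-Raphson formula: x_{n+1} = x_n - f(x_n)/f'(x_n)

Iteration 1:
  f(2.900000) = -0.721000
  f'(2.900000) = 16.430000
  x_1 = 2.900000 - (-0.721000)/16.430000 = 2.943883
Iteration 2:
  f(2.943883) = 0.014913
  f'(2.943883) = 17.111578
  x_2 = 2.943883 - 0.014913/17.111578 = 2.943012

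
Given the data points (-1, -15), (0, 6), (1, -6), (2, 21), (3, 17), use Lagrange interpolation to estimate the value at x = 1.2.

Lagrange interpolation formula:
P(x) = Σ yᵢ × Lᵢ(x)
where Lᵢ(x) = Π_{j≠i} (x - xⱼ)/(xᵢ - xⱼ)

L_0(1.2) = (1.2 - 0)/(-1 - 0) × (1.2 - 1)/(-1 - 1) × (1.2 - 2)/(-1 - 2) × (1.2 - 3)/(-1 - 3) = 0.014400
L_1(1.2) = (1.2 - (-1))/(0 - (-1)) × (1.2 - 1)/(0 - 1) × (1.2 - 2)/(0 - 2) × (1.2 - 3)/(0 - 3) = -0.105600
L_2(1.2) = (1.2 - (-1))/(1 - (-1)) × (1.2 - 0)/(1 - 0) × (1.2 - 2)/(1 - 2) × (1.2 - 3)/(1 - 3) = 0.950400
L_3(1.2) = (1.2 - (-1))/(2 - (-1)) × (1.2 - 0)/(2 - 0) × (1.2 - 1)/(2 - 1) × (1.2 - 3)/(2 - 3) = 0.158400
L_4(1.2) = (1.2 - (-1))/(3 - (-1)) × (1.2 - 0)/(3 - 0) × (1.2 - 1)/(3 - 1) × (1.2 - 2)/(3 - 2) = -0.017600

P(1.2) = (-15)×L_0(1.2) + 6×L_1(1.2) + (-6)×L_2(1.2) + 21×L_3(1.2) + 17×L_4(1.2)
P(1.2) = -3.524800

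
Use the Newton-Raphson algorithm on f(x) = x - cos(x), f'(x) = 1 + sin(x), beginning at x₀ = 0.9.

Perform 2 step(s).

f(x) = x - cos(x)
f'(x) = 1 + sin(x)
x₀ = 0.9

Newton-Raphson formula: x_{n+1} = x_n - f(x_n)/f'(x_n)

Iteration 1:
  f(0.900000) = 0.278390
  f'(0.900000) = 1.783327
  x_1 = 0.900000 - 0.278390/1.783327 = 0.743893
Iteration 2:
  f(0.743893) = 0.008055
  f'(0.743893) = 1.677158
  x_2 = 0.743893 - 0.008055/1.677158 = 0.739090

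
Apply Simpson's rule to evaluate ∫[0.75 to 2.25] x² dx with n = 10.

f(x) = x²
a = 0.75, b = 2.25, n = 10
h = (b - a)/n = 0.150000

Simpson's rule: (h/3)[f(x₀) + 4f(x₁) + 2f(x₂) + ... + f(xₙ)]

x_0 = 0.7500, f(x_0) = 0.562500, coefficient = 1
x_1 = 0.9000, f(x_1) = 0.810000, coefficient = 4
x_2 = 1.0500, f(x_2) = 1.102500, coefficient = 2
x_3 = 1.2000, f(x_3) = 1.440000, coefficient = 4
x_4 = 1.3500, f(x_4) = 1.822500, coefficient = 2
x_5 = 1.5000, f(x_5) = 2.250000, coefficient = 4
x_6 = 1.6500, f(x_6) = 2.722500, coefficient = 2
x_7 = 1.8000, f(x_7) = 3.240000, coefficient = 4
x_8 = 1.9500, f(x_8) = 3.802500, coefficient = 2
x_9 = 2.1000, f(x_9) = 4.410000, coefficient = 4
x_10 = 2.2500, f(x_10) = 5.062500, coefficient = 1

I ≈ (0.150000/3) × 73.125000 = 3.656250
Exact value: 3.656250
Error: 0.000000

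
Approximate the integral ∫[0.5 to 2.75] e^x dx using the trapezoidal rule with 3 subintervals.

f(x) = e^x
a = 0.5, b = 2.75, n = 3
h = (b - a)/n = 0.750000

Trapezoidal rule: (h/2)[f(x₀) + 2f(x₁) + 2f(x₂) + ... + f(xₙ)]

x_0 = 0.5000, f(x_0) = 1.648721, coefficient = 1
x_1 = 1.2500, f(x_1) = 3.490343, coefficient = 2
x_2 = 2.0000, f(x_2) = 7.389056, coefficient = 2
x_3 = 2.7500, f(x_3) = 15.642632, coefficient = 1

I ≈ (0.750000/2) × 39.050151 = 14.643807
Exact value: 13.993911
Error: 0.649896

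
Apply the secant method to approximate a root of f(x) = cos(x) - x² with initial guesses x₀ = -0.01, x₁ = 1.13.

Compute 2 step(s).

f(x) = cos(x) - x²
x₀ = -0.01, x₁ = 1.13

Secant formula: x_{n+1} = x_n - f(x_n)(x_n - x_{n-1})/(f(x_n) - f(x_{n-1}))

Iteration 1:
  f(-0.010000) = 0.999850
  f(1.130000) = -0.850240
  x_2 = 1.130000 - (-0.850240)×(1.130000 - (-0.010000))/(-0.850240 - 0.999850)
       = 0.606094
Iteration 2:
  f(1.130000) = -0.850240
  f(0.606094) = 0.454530
  x_3 = 0.606094 - 0.454530×(0.606094 - 1.130000)/(0.454530 - (-0.850240))
       = 0.788602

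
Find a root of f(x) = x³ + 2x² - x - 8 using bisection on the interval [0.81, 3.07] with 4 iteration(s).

f(x) = x³ + 2x² - x - 8
Initial interval: [0.81, 3.07]

Iteration 1:
  c_1 = (0.810000 + 3.070000)/2 = 1.940000
  f(c_1) = f(1.940000) = 4.888584
  f(a) × f(c) < 0, new interval: [0.810000, 1.940000]
Iteration 2:
  c_2 = (0.810000 + 1.940000)/2 = 1.375000
  f(c_2) = f(1.375000) = -2.994141
  f(a) × f(c) ≥ 0, new interval: [1.375000, 1.940000]
Iteration 3:
  c_3 = (1.375000 + 1.940000)/2 = 1.657500
  f(c_3) = f(1.657500) = 0.390773
  f(a) × f(c) < 0, new interval: [1.375000, 1.657500]
Iteration 4:
  c_4 = (1.375000 + 1.657500)/2 = 1.516250
  f(c_4) = f(1.516250) = -1.432342
  f(a) × f(c) ≥ 0, new interval: [1.516250, 1.657500]

After 4 iteration(s), the approximation is c_4 = 1.516250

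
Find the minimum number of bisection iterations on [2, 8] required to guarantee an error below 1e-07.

We need (b-a)/2^n ≤ 1e-07
(8 - 2)/2^n ≤ 1e-07
6/2^n ≤ 1e-07
2^n ≥ 60000000
n ≥ log₂(60000000) = 25.84
n ≥ 26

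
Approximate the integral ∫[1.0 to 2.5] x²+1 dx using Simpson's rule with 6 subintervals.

f(x) = x²+1
a = 1.0, b = 2.5, n = 6
h = (b - a)/n = 0.250000

Simpson's rule: (h/3)[f(x₀) + 4f(x₁) + 2f(x₂) + ... + f(xₙ)]

x_0 = 1.0000, f(x_0) = 2.000000, coefficient = 1
x_1 = 1.2500, f(x_1) = 2.562500, coefficient = 4
x_2 = 1.5000, f(x_2) = 3.250000, coefficient = 2
x_3 = 1.7500, f(x_3) = 4.062500, coefficient = 4
x_4 = 2.0000, f(x_4) = 5.000000, coefficient = 2
x_5 = 2.2500, f(x_5) = 6.062500, coefficient = 4
x_6 = 2.5000, f(x_6) = 7.250000, coefficient = 1

I ≈ (0.250000/3) × 76.500000 = 6.375000
Exact value: 6.375000
Error: 0.000000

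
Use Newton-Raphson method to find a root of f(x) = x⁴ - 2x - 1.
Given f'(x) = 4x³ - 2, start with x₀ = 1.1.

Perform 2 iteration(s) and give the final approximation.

f(x) = x⁴ - 2x - 1
f'(x) = 4x³ - 2
x₀ = 1.1

Newton-Raphson formula: x_{n+1} = x_n - f(x_n)/f'(x_n)

Iteration 1:
  f(1.100000) = -1.735900
  f'(1.100000) = 3.324000
  x_1 = 1.100000 - (-1.735900)/3.324000 = 1.622232
Iteration 2:
  f(1.622232) = 2.681051
  f'(1.622232) = 15.076509
  x_2 = 1.622232 - 2.681051/15.076509 = 1.444403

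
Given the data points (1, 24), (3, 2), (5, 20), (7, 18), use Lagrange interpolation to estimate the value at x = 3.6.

Lagrange interpolation formula:
P(x) = Σ yᵢ × Lᵢ(x)
where Lᵢ(x) = Π_{j≠i} (x - xⱼ)/(xᵢ - xⱼ)

L_0(3.6) = (3.6 - 3)/(1 - 3) × (3.6 - 5)/(1 - 5) × (3.6 - 7)/(1 - 7) = -0.059500
L_1(3.6) = (3.6 - 1)/(3 - 1) × (3.6 - 5)/(3 - 5) × (3.6 - 7)/(3 - 7) = 0.773500
L_2(3.6) = (3.6 - 1)/(5 - 1) × (3.6 - 3)/(5 - 3) × (3.6 - 7)/(5 - 7) = 0.331500
L_3(3.6) = (3.6 - 1)/(7 - 1) × (3.6 - 3)/(7 - 3) × (3.6 - 5)/(7 - 5) = -0.045500

P(3.6) = 24×L_0(3.6) + 2×L_1(3.6) + 20×L_2(3.6) + 18×L_3(3.6)
P(3.6) = 5.930000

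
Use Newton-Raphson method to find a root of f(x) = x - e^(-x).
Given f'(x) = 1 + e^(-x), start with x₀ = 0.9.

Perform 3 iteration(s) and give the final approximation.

f(x) = x - e^(-x)
f'(x) = 1 + e^(-x)
x₀ = 0.9

Newton-Raphson formula: x_{n+1} = x_n - f(x_n)/f'(x_n)

Iteration 1:
  f(0.900000) = 0.493430
  f'(0.900000) = 1.406570
  x_1 = 0.900000 - 0.493430/1.406570 = 0.549196
Iteration 2:
  f(0.549196) = -0.028218
  f'(0.549196) = 1.577414
  x_2 = 0.549196 - (-0.028218)/1.577414 = 0.567085
Iteration 3:
  f(0.567085) = -0.000092
  f'(0.567085) = 1.567177
  x_3 = 0.567085 - (-0.000092)/1.567177 = 0.567143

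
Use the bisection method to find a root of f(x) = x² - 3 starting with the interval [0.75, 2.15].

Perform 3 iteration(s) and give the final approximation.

f(x) = x² - 3
Initial interval: [0.75, 2.15]

Iteration 1:
  c_1 = (0.750000 + 2.150000)/2 = 1.450000
  f(c_1) = f(1.450000) = -0.897500
  f(a) × f(c) ≥ 0, new interval: [1.450000, 2.150000]
Iteration 2:
  c_2 = (1.450000 + 2.150000)/2 = 1.800000
  f(c_2) = f(1.800000) = 0.240000
  f(a) × f(c) < 0, new interval: [1.450000, 1.800000]
Iteration 3:
  c_3 = (1.450000 + 1.800000)/2 = 1.625000
  f(c_3) = f(1.625000) = -0.359375
  f(a) × f(c) ≥ 0, new interval: [1.625000, 1.800000]

After 3 iteration(s), the approximation is c_3 = 1.625000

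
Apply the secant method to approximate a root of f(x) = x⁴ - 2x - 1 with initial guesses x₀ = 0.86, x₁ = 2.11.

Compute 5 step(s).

f(x) = x⁴ - 2x - 1
x₀ = 0.86, x₁ = 2.11

Secant formula: x_{n+1} = x_n - f(x_n)(x_n - x_{n-1})/(f(x_n) - f(x_{n-1}))

Iteration 1:
  f(0.860000) = -2.172992
  f(2.110000) = 14.601194
  x_2 = 2.110000 - 14.601194×(2.110000 - 0.860000)/(14.601194 - (-2.172992))
       = 1.021930
Iteration 2:
  f(2.110000) = 14.601194
  f(1.021930) = -1.953213
  x_3 = 1.021930 - (-1.953213)×(1.021930 - 2.110000)/(-1.953213 - 14.601194)
       = 1.150308
Iteration 3:
  f(1.021930) = -1.953213
  f(1.150308) = -1.549734
  x_4 = 1.150308 - (-1.549734)×(1.150308 - 1.021930)/(-1.549734 - (-1.953213))
       = 1.643402
Iteration 4:
  f(1.150308) = -1.549734
  f(1.643402) = 3.007348
  x_5 = 1.643402 - 3.007348×(1.643402 - 1.150308)/(3.007348 - (-1.549734))
       = 1.317995
Iteration 5:
  f(1.643402) = 3.007348
  f(1.317995) = -0.618434
  x_6 = 1.317995 - (-0.618434)×(1.317995 - 1.643402)/(-0.618434 - 3.007348)
       = 1.373498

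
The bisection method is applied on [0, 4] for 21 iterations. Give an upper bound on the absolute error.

Bisection error bound: |error| ≤ (b-a)/2^n
|error| ≤ (4 - 0)/2^21 = 4/2^21
|error| ≤ 0.0000019073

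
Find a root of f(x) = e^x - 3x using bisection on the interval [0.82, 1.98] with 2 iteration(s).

f(x) = e^x - 3x
Initial interval: [0.82, 1.98]

Iteration 1:
  c_1 = (0.820000 + 1.980000)/2 = 1.400000
  f(c_1) = f(1.400000) = -0.144800
  f(a) × f(c) ≥ 0, new interval: [1.400000, 1.980000]
Iteration 2:
  c_2 = (1.400000 + 1.980000)/2 = 1.690000
  f(c_2) = f(1.690000) = 0.349481
  f(a) × f(c) < 0, new interval: [1.400000, 1.690000]

After 2 iteration(s), the approximation is c_2 = 1.690000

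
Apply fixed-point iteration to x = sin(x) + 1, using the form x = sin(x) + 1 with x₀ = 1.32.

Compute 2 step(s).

Equation: x = sin(x) + 1
Fixed-point form: x = sin(x) + 1
x₀ = 1.32

x_1 = g(1.320000) = 1.968715
x_2 = g(1.968715) = 1.921869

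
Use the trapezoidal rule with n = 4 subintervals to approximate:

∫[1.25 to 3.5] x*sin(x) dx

f(x) = x*sin(x)
a = 1.25, b = 3.5, n = 4
h = (b - a)/n = 0.562500

Trapezoidal rule: (h/2)[f(x₀) + 2f(x₁) + 2f(x₂) + ... + f(xₙ)]

x_0 = 1.2500, f(x_0) = 1.186231, coefficient = 1
x_1 = 1.8125, f(x_1) = 1.759814, coefficient = 2
x_2 = 2.3750, f(x_2) = 1.647502, coefficient = 2
x_3 = 2.9375, f(x_3) = 0.595369, coefficient = 2
x_4 = 3.5000, f(x_4) = -1.227741, coefficient = 1

I ≈ (0.562500/2) × 7.963858 = 2.239835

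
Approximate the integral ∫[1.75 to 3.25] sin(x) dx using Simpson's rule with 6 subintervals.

f(x) = sin(x)
a = 1.75, b = 3.25, n = 6
h = (b - a)/n = 0.250000

Simpson's rule: (h/3)[f(x₀) + 4f(x₁) + 2f(x₂) + ... + f(xₙ)]

x_0 = 1.7500, f(x_0) = 0.983986, coefficient = 1
x_1 = 2.0000, f(x_1) = 0.909297, coefficient = 4
x_2 = 2.2500, f(x_2) = 0.778073, coefficient = 2
x_3 = 2.5000, f(x_3) = 0.598472, coefficient = 4
x_4 = 2.7500, f(x_4) = 0.381661, coefficient = 2
x_5 = 3.0000, f(x_5) = 0.141120, coefficient = 4
x_6 = 3.2500, f(x_6) = -0.108195, coefficient = 1

I ≈ (0.250000/3) × 9.790818 = 0.815901
Exact value: 0.815884
Error: 0.000018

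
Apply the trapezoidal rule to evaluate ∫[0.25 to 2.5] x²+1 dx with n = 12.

f(x) = x²+1
a = 0.25, b = 2.5, n = 12
h = (b - a)/n = 0.187500

Trapezoidal rule: (h/2)[f(x₀) + 2f(x₁) + 2f(x₂) + ... + f(xₙ)]

x_0 = 0.2500, f(x_0) = 1.062500, coefficient = 1
x_1 = 0.4375, f(x_1) = 1.191406, coefficient = 2
x_2 = 0.6250, f(x_2) = 1.390625, coefficient = 2
x_3 = 0.8125, f(x_3) = 1.660156, coefficient = 2
x_4 = 1.0000, f(x_4) = 2.000000, coefficient = 2
x_5 = 1.1875, f(x_5) = 2.410156, coefficient = 2
x_6 = 1.3750, f(x_6) = 2.890625, coefficient = 2
x_7 = 1.5625, f(x_7) = 3.441406, coefficient = 2
x_8 = 1.7500, f(x_8) = 4.062500, coefficient = 2
x_9 = 1.9375, f(x_9) = 4.753906, coefficient = 2
x_10 = 2.1250, f(x_10) = 5.515625, coefficient = 2
x_11 = 2.3125, f(x_11) = 6.347656, coefficient = 2
x_12 = 2.5000, f(x_12) = 7.250000, coefficient = 1

I ≈ (0.187500/2) × 79.640625 = 7.466309
Exact value: 7.453125
Error: 0.013184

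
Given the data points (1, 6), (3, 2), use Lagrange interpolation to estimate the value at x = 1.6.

Lagrange interpolation formula:
P(x) = Σ yᵢ × Lᵢ(x)
where Lᵢ(x) = Π_{j≠i} (x - xⱼ)/(xᵢ - xⱼ)

L_0(1.6) = (1.6 - 3)/(1 - 3) = 0.700000
L_1(1.6) = (1.6 - 1)/(3 - 1) = 0.300000

P(1.6) = 6×L_0(1.6) + 2×L_1(1.6)
P(1.6) = 4.800000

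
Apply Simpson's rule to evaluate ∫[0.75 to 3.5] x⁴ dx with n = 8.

f(x) = x⁴
a = 0.75, b = 3.5, n = 8
h = (b - a)/n = 0.343750

Simpson's rule: (h/3)[f(x₀) + 4f(x₁) + 2f(x₂) + ... + f(xₙ)]

x_0 = 0.7500, f(x_0) = 0.316406, coefficient = 1
x_1 = 1.0938, f(x_1) = 1.431108, coefficient = 4
x_2 = 1.4375, f(x_2) = 4.270035, coefficient = 2
x_3 = 1.7812, f(x_3) = 10.066987, coefficient = 4
x_4 = 2.1250, f(x_4) = 20.390869, coefficient = 2
x_5 = 2.4688, f(x_5) = 37.145692, coefficient = 4
x_6 = 2.8125, f(x_6) = 62.570572, coefficient = 2
x_7 = 3.1562, f(x_7) = 99.239732, coefficient = 4
x_8 = 3.5000, f(x_8) = 150.062500, coefficient = 1

I ≈ (0.343750/3) × 916.375931 = 105.001409
Exact value: 104.996289
Error: 0.005120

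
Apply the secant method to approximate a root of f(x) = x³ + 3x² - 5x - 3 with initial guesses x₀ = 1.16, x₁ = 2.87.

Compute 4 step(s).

f(x) = x³ + 3x² - 5x - 3
x₀ = 1.16, x₁ = 2.87

Secant formula: x_{n+1} = x_n - f(x_n)(x_n - x_{n-1})/(f(x_n) - f(x_{n-1}))

Iteration 1:
  f(1.160000) = -3.202304
  f(2.870000) = 31.000603
  x_2 = 2.870000 - 31.000603×(2.870000 - 1.160000)/(31.000603 - (-3.202304))
       = 1.320102
Iteration 2:
  f(2.870000) = 31.000603
  f(1.320102) = -2.072004
  x_3 = 1.320102 - (-2.072004)×(1.320102 - 2.870000)/(-2.072004 - 31.000603)
       = 1.417203
Iteration 3:
  f(1.320102) = -2.072004
  f(1.417203) = -1.214220
  x_4 = 1.417203 - (-1.214220)×(1.417203 - 1.320102)/(-1.214220 - (-2.072004))
       = 1.554653
Iteration 4:
  f(1.417203) = -1.214220
  f(1.554653) = 0.235086
  x_5 = 1.554653 - 0.235086×(1.554653 - 1.417203)/(0.235086 - (-1.214220))
       = 1.532358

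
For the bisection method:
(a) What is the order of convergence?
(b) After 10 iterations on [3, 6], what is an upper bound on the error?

(a) Bisection has linear (order 1) convergence; the error is halved each step.

(b) Error bound = (b-a)/2^n = (6 - 3)/2^{10}
    = 3/2^{10}

(a) 1 (linear); (b) error ≤ 2.93e-03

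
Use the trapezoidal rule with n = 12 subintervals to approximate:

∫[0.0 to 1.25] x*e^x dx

f(x) = x*e^x
a = 0.0, b = 1.25, n = 12
h = (b - a)/n = 0.104167

Trapezoidal rule: (h/2)[f(x₀) + 2f(x₁) + 2f(x₂) + ... + f(xₙ)]

x_0 = 0.0000, f(x_0) = 0.000000, coefficient = 1
x_1 = 0.1042, f(x_1) = 0.115603, coefficient = 2
x_2 = 0.2083, f(x_2) = 0.256588, coefficient = 2
x_3 = 0.3125, f(x_3) = 0.427137, coefficient = 2
x_4 = 0.4167, f(x_4) = 0.632040, coefficient = 2
x_5 = 0.5208, f(x_5) = 0.876786, coefficient = 2
x_6 = 0.6250, f(x_6) = 1.167654, coefficient = 2
x_7 = 0.7292, f(x_7) = 1.511819, coefficient = 2
x_8 = 0.8333, f(x_8) = 1.917480, coefficient = 2
x_9 = 0.9375, f(x_9) = 2.393990, coefficient = 2
x_10 = 1.0417, f(x_10) = 2.952017, coefficient = 2
x_11 = 1.1458, f(x_11) = 3.603716, coefficient = 2
x_12 = 1.2500, f(x_12) = 4.362929, coefficient = 1

I ≈ (0.104167/2) × 36.072589 = 1.878781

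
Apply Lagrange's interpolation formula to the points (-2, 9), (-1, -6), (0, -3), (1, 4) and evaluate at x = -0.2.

Lagrange interpolation formula:
P(x) = Σ yᵢ × Lᵢ(x)
where Lᵢ(x) = Π_{j≠i} (x - xⱼ)/(xᵢ - xⱼ)

L_0(-0.2) = (-0.2 - (-1))/(-2 - (-1)) × (-0.2 - 0)/(-2 - 0) × (-0.2 - 1)/(-2 - 1) = -0.032000
L_1(-0.2) = (-0.2 - (-2))/(-1 - (-2)) × (-0.2 - 0)/(-1 - 0) × (-0.2 - 1)/(-1 - 1) = 0.216000
L_2(-0.2) = (-0.2 - (-2))/(0 - (-2)) × (-0.2 - (-1))/(0 - (-1)) × (-0.2 - 1)/(0 - 1) = 0.864000
L_3(-0.2) = (-0.2 - (-2))/(1 - (-2)) × (-0.2 - (-1))/(1 - (-1)) × (-0.2 - 0)/(1 - 0) = -0.048000

P(-0.2) = 9×L_0(-0.2) + (-6)×L_1(-0.2) + (-3)×L_2(-0.2) + 4×L_3(-0.2)
P(-0.2) = -4.368000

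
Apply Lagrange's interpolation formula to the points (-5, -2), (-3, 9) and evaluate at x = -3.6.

Lagrange interpolation formula:
P(x) = Σ yᵢ × Lᵢ(x)
where Lᵢ(x) = Π_{j≠i} (x - xⱼ)/(xᵢ - xⱼ)

L_0(-3.6) = (-3.6 - (-3))/(-5 - (-3)) = 0.300000
L_1(-3.6) = (-3.6 - (-5))/(-3 - (-5)) = 0.700000

P(-3.6) = (-2)×L_0(-3.6) + 9×L_1(-3.6)
P(-3.6) = 5.700000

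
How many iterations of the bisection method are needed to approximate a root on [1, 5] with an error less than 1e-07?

We need (b-a)/2^n ≤ 1e-07
(5 - 1)/2^n ≤ 1e-07
4/2^n ≤ 1e-07
2^n ≥ 40000000
n ≥ log₂(40000000) = 25.25
n ≥ 26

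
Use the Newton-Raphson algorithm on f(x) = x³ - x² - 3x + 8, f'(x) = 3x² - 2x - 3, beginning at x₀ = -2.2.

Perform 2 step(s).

f(x) = x³ - x² - 3x + 8
f'(x) = 3x² - 2x - 3
x₀ = -2.2

Newton-Raphson formula: x_{n+1} = x_n - f(x_n)/f'(x_n)

Iteration 1:
  f(-2.200000) = -0.888000
  f'(-2.200000) = 15.920000
  x_1 = -2.200000 - (-0.888000)/15.920000 = -2.144221
Iteration 2:
  f(-2.144221) = -0.023472
  f'(-2.144221) = 15.081495
  x_2 = -2.144221 - (-0.023472)/15.081495 = -2.142665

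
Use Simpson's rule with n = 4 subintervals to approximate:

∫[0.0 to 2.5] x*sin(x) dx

f(x) = x*sin(x)
a = 0.0, b = 2.5, n = 4
h = (b - a)/n = 0.625000

Simpson's rule: (h/3)[f(x₀) + 4f(x₁) + 2f(x₂) + ... + f(xₙ)]

x_0 = 0.0000, f(x_0) = 0.000000, coefficient = 1
x_1 = 0.6250, f(x_1) = 0.365686, coefficient = 4
x_2 = 1.2500, f(x_2) = 1.186231, coefficient = 2
x_3 = 1.8750, f(x_3) = 1.788911, coefficient = 4
x_4 = 2.5000, f(x_4) = 1.496180, coefficient = 1

I ≈ (0.625000/3) × 12.487028 = 2.601464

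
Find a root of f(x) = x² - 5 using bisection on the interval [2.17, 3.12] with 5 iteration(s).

f(x) = x² - 5
Initial interval: [2.17, 3.12]

Iteration 1:
  c_1 = (2.170000 + 3.120000)/2 = 2.645000
  f(c_1) = f(2.645000) = 1.996025
  f(a) × f(c) < 0, new interval: [2.170000, 2.645000]
Iteration 2:
  c_2 = (2.170000 + 2.645000)/2 = 2.407500
  f(c_2) = f(2.407500) = 0.796056
  f(a) × f(c) < 0, new interval: [2.170000, 2.407500]
Iteration 3:
  c_3 = (2.170000 + 2.407500)/2 = 2.288750
  f(c_3) = f(2.288750) = 0.238377
  f(a) × f(c) < 0, new interval: [2.170000, 2.288750]
Iteration 4:
  c_4 = (2.170000 + 2.288750)/2 = 2.229375
  f(c_4) = f(2.229375) = -0.029887
  f(a) × f(c) ≥ 0, new interval: [2.229375, 2.288750]
Iteration 5:
  c_5 = (2.229375 + 2.288750)/2 = 2.259062
  f(c_5) = f(2.259062) = 0.103363
  f(a) × f(c) < 0, new interval: [2.229375, 2.259062]

After 5 iteration(s), the approximation is c_5 = 2.259062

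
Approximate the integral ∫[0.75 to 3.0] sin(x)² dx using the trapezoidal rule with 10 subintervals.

f(x) = sin(x)²
a = 0.75, b = 3.0, n = 10
h = (b - a)/n = 0.225000

Trapezoidal rule: (h/2)[f(x₀) + 2f(x₁) + 2f(x₂) + ... + f(xₙ)]

x_0 = 0.7500, f(x_0) = 0.464631, coefficient = 1
x_1 = 0.9750, f(x_1) = 0.685090, coefficient = 2
x_2 = 1.2000, f(x_2) = 0.868697, coefficient = 2
x_3 = 1.4250, f(x_3) = 0.978894, coefficient = 2
x_4 = 1.6500, f(x_4) = 0.993740, coefficient = 2
x_5 = 1.8750, f(x_5) = 0.910280, coefficient = 2
x_6 = 2.1000, f(x_6) = 0.745130, coefficient = 2
x_7 = 2.3250, f(x_7) = 0.531174, coefficient = 2
x_8 = 2.5500, f(x_8) = 0.311011, coefficient = 2
x_9 = 2.7750, f(x_9) = 0.128477, coefficient = 2
x_10 = 3.0000, f(x_10) = 0.019915, coefficient = 1

I ≈ (0.225000/2) × 12.789532 = 1.438822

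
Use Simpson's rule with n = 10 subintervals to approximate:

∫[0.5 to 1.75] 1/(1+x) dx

f(x) = 1/(1+x)
a = 0.5, b = 1.75, n = 10
h = (b - a)/n = 0.125000

Simpson's rule: (h/3)[f(x₀) + 4f(x₁) + 2f(x₂) + ... + f(xₙ)]

x_0 = 0.5000, f(x_0) = 0.666667, coefficient = 1
x_1 = 0.6250, f(x_1) = 0.615385, coefficient = 4
x_2 = 0.7500, f(x_2) = 0.571429, coefficient = 2
x_3 = 0.8750, f(x_3) = 0.533333, coefficient = 4
x_4 = 1.0000, f(x_4) = 0.500000, coefficient = 2
x_5 = 1.1250, f(x_5) = 0.470588, coefficient = 4
x_6 = 1.2500, f(x_6) = 0.444444, coefficient = 2
x_7 = 1.3750, f(x_7) = 0.421053, coefficient = 4
x_8 = 1.5000, f(x_8) = 0.400000, coefficient = 2
x_9 = 1.6250, f(x_9) = 0.380952, coefficient = 4
x_10 = 1.7500, f(x_10) = 0.363636, coefficient = 1

I ≈ (0.125000/3) × 14.547294 = 0.606137
Exact value: 0.606136
Error: 0.000001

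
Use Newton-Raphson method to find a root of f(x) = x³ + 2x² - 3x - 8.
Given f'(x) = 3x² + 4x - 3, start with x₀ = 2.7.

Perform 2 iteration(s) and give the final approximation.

f(x) = x³ + 2x² - 3x - 8
f'(x) = 3x² + 4x - 3
x₀ = 2.7

Newton-Raphson formula: x_{n+1} = x_n - f(x_n)/f'(x_n)

Iteration 1:
  f(2.700000) = 18.163000
  f'(2.700000) = 29.670000
  x_1 = 2.700000 - 18.163000/29.670000 = 2.087833
Iteration 2:
  f(2.087833) = 3.555553
  f'(2.087833) = 18.428469
  x_2 = 2.087833 - 3.555553/18.428469 = 1.894895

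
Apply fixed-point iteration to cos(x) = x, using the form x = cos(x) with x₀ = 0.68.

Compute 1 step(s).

Equation: cos(x) = x
Fixed-point form: x = cos(x)
x₀ = 0.68

x_1 = g(0.680000) = 0.777573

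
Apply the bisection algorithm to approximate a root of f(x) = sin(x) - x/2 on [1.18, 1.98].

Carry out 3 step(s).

f(x) = sin(x) - x/2
Initial interval: [1.18, 1.98]

Iteration 1:
  c_1 = (1.180000 + 1.980000)/2 = 1.580000
  f(c_1) = f(1.580000) = 0.209958
  f(a) × f(c) ≥ 0, new interval: [1.580000, 1.980000]
Iteration 2:
  c_2 = (1.580000 + 1.980000)/2 = 1.780000
  f(c_2) = f(1.780000) = 0.088197
  f(a) × f(c) ≥ 0, new interval: [1.780000, 1.980000]
Iteration 3:
  c_3 = (1.780000 + 1.980000)/2 = 1.880000
  f(c_3) = f(1.880000) = 0.012576
  f(a) × f(c) ≥ 0, new interval: [1.880000, 1.980000]

After 3 iteration(s), the approximation is c_3 = 1.880000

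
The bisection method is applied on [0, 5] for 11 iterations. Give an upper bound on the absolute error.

Bisection error bound: |error| ≤ (b-a)/2^n
|error| ≤ (5 - 0)/2^11 = 5/2^11
|error| ≤ 0.0024414062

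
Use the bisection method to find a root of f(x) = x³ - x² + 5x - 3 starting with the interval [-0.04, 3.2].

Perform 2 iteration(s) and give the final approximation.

f(x) = x³ - x² + 5x - 3
Initial interval: [-0.04, 3.2]

Iteration 1:
  c_1 = (-0.040000 + 3.200000)/2 = 1.580000
  f(c_1) = f(1.580000) = 6.347912
  f(a) × f(c) < 0, new interval: [-0.040000, 1.580000]
Iteration 2:
  c_2 = (-0.040000 + 1.580000)/2 = 0.770000
  f(c_2) = f(0.770000) = 0.713633
  f(a) × f(c) < 0, new interval: [-0.040000, 0.770000]

After 2 iteration(s), the approximation is c_2 = 0.770000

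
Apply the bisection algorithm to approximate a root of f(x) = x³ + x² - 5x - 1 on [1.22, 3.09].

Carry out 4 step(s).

f(x) = x³ + x² - 5x - 1
Initial interval: [1.22, 3.09]

Iteration 1:
  c_1 = (1.220000 + 3.090000)/2 = 2.155000
  f(c_1) = f(2.155000) = 2.876899
  f(a) × f(c) < 0, new interval: [1.220000, 2.155000]
Iteration 2:
  c_2 = (1.220000 + 2.155000)/2 = 1.687500
  f(c_2) = f(1.687500) = -1.784424
  f(a) × f(c) ≥ 0, new interval: [1.687500, 2.155000]
Iteration 3:
  c_3 = (1.687500 + 2.155000)/2 = 1.921250
  f(c_3) = f(1.921250) = 0.176673
  f(a) × f(c) < 0, new interval: [1.687500, 1.921250]
Iteration 4:
  c_4 = (1.687500 + 1.921250)/2 = 1.804375
  f(c_4) = f(1.804375) = -0.891477
  f(a) × f(c) ≥ 0, new interval: [1.804375, 1.921250]

After 4 iteration(s), the approximation is c_4 = 1.804375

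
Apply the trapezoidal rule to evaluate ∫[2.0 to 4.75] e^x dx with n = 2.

f(x) = e^x
a = 2.0, b = 4.75, n = 2
h = (b - a)/n = 1.375000

Trapezoidal rule: (h/2)[f(x₀) + 2f(x₁) + 2f(x₂) + ... + f(xₙ)]

x_0 = 2.0000, f(x_0) = 7.389056, coefficient = 1
x_1 = 3.3750, f(x_1) = 29.224284, coefficient = 2
x_2 = 4.7500, f(x_2) = 115.584285, coefficient = 1

I ≈ (1.375000/2) × 181.421908 = 124.727562
Exact value: 108.195228
Error: 16.532333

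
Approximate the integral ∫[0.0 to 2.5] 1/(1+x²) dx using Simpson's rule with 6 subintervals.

f(x) = 1/(1+x²)
a = 0.0, b = 2.5, n = 6
h = (b - a)/n = 0.416667

Simpson's rule: (h/3)[f(x₀) + 4f(x₁) + 2f(x₂) + ... + f(xₙ)]

x_0 = 0.0000, f(x_0) = 1.000000, coefficient = 1
x_1 = 0.4167, f(x_1) = 0.852071, coefficient = 4
x_2 = 0.8333, f(x_2) = 0.590164, coefficient = 2
x_3 = 1.2500, f(x_3) = 0.390244, coefficient = 4
x_4 = 1.6667, f(x_4) = 0.264706, coefficient = 2
x_5 = 2.0833, f(x_5) = 0.187256, coefficient = 4
x_6 = 2.5000, f(x_6) = 0.137931, coefficient = 1

I ≈ (0.416667/3) × 8.565955 = 1.189716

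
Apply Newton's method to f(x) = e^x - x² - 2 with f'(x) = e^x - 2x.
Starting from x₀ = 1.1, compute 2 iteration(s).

f(x) = e^x - x² - 2
f'(x) = e^x - 2x
x₀ = 1.1

Newton-Raphson formula: x_{n+1} = x_n - f(x_n)/f'(x_n)

Iteration 1:
  f(1.100000) = -0.205834
  f'(1.100000) = 0.804166
  x_1 = 1.100000 - (-0.205834)/0.804166 = 1.355960
Iteration 2:
  f(1.355960) = 0.041856
  f'(1.355960) = 1.168564
  x_2 = 1.355960 - 0.041856/1.168564 = 1.320141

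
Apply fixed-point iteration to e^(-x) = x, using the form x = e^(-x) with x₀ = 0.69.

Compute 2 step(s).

Equation: e^(-x) = x
Fixed-point form: x = e^(-x)
x₀ = 0.69

x_1 = g(0.690000) = 0.501576
x_2 = g(0.501576) = 0.605575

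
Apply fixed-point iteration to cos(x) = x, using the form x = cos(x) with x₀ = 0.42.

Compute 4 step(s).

Equation: cos(x) = x
Fixed-point form: x = cos(x)
x₀ = 0.42

x_1 = g(0.420000) = 0.913089
x_2 = g(0.913089) = 0.611304
x_3 = g(0.611304) = 0.818900
x_4 = g(0.818900) = 0.683025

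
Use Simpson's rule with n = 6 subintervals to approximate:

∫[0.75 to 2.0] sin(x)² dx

f(x) = sin(x)²
a = 0.75, b = 2.0, n = 6
h = (b - a)/n = 0.208333

Simpson's rule: (h/3)[f(x₀) + 4f(x₁) + 2f(x₂) + ... + f(xₙ)]

x_0 = 0.7500, f(x_0) = 0.464631, coefficient = 1
x_1 = 0.9583, f(x_1) = 0.669508, coefficient = 4
x_2 = 1.1667, f(x_2) = 0.845379, coefficient = 2
x_3 = 1.3750, f(x_3) = 0.962151, coefficient = 4
x_4 = 1.5833, f(x_4) = 0.999843, coefficient = 2
x_5 = 1.7917, f(x_5) = 0.952004, coefficient = 4
x_6 = 2.0000, f(x_6) = 0.826822, coefficient = 1

I ≈ (0.208333/3) × 15.316551 = 1.063649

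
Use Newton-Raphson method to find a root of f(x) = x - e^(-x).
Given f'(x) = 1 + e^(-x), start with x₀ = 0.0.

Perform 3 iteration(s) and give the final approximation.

f(x) = x - e^(-x)
f'(x) = 1 + e^(-x)
x₀ = 0.0

Newton-Raphson formula: x_{n+1} = x_n - f(x_n)/f'(x_n)

Iteration 1:
  f(0.000000) = -1.000000
  f'(0.000000) = 2.000000
  x_1 = 0.000000 - (-1.000000)/2.000000 = 0.500000
Iteration 2:
  f(0.500000) = -0.106531
  f'(0.500000) = 1.606531
  x_2 = 0.500000 - (-0.106531)/1.606531 = 0.566311
Iteration 3:
  f(0.566311) = -0.001305
  f'(0.566311) = 1.567616
  x_3 = 0.566311 - (-0.001305)/1.567616 = 0.567143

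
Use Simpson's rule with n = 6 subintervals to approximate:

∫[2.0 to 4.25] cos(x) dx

f(x) = cos(x)
a = 2.0, b = 4.25, n = 6
h = (b - a)/n = 0.375000

Simpson's rule: (h/3)[f(x₀) + 4f(x₁) + 2f(x₂) + ... + f(xₙ)]

x_0 = 2.0000, f(x_0) = -0.416147, coefficient = 1
x_1 = 2.3750, f(x_1) = -0.720278, coefficient = 4
x_2 = 2.7500, f(x_2) = -0.924302, coefficient = 2
x_3 = 3.1250, f(x_3) = -0.999862, coefficient = 4
x_4 = 3.5000, f(x_4) = -0.936457, coefficient = 2
x_5 = 3.8750, f(x_5) = -0.742898, coefficient = 4
x_6 = 4.2500, f(x_6) = -0.446087, coefficient = 1

I ≈ (0.375000/3) × -14.435907 = -1.804488
Exact value: -1.804287
Error: 0.000202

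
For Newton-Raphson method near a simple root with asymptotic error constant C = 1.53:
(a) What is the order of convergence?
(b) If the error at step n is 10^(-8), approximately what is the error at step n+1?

(a) Newton-Raphson has quadratic (order 2) convergence near simple roots.
    This means |e_{n+1}| ≈ C|e_n|².

(b) With |e_n| = 10^(-8) and C = 1.53:
    |e_{n+1}| ≈ 1.53 × (10^(-8))² = 1.53 × 10^(-16)

(a) 2 (quadratic); (b) |e_{n+1}| ≈ 1.530e-16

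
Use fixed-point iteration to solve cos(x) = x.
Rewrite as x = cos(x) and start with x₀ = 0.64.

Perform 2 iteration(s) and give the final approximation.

Equation: cos(x) = x
Fixed-point form: x = cos(x)
x₀ = 0.64

x_1 = g(0.640000) = 0.802096
x_2 = g(0.802096) = 0.695202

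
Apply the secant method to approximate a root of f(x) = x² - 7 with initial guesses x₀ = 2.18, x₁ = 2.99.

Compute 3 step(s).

f(x) = x² - 7
x₀ = 2.18, x₁ = 2.99

Secant formula: x_{n+1} = x_n - f(x_n)(x_n - x_{n-1})/(f(x_n) - f(x_{n-1}))

Iteration 1:
  f(2.180000) = -2.247600
  f(2.990000) = 1.940100
  x_2 = 2.990000 - 1.940100×(2.990000 - 2.180000)/(1.940100 - (-2.247600))
       = 2.614739
Iteration 2:
  f(2.990000) = 1.940100
  f(2.614739) = -0.163141
  x_3 = 2.614739 - (-0.163141)×(2.614739 - 2.990000)/(-0.163141 - 1.940100)
       = 2.643846
Iteration 3:
  f(2.614739) = -0.163141
  f(2.643846) = -0.010076
  x_4 = 2.643846 - (-0.010076)×(2.643846 - 2.614739)/(-0.010076 - (-0.163141))
       = 2.645763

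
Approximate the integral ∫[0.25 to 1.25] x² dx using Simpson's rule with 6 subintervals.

f(x) = x²
a = 0.25, b = 1.25, n = 6
h = (b - a)/n = 0.166667

Simpson's rule: (h/3)[f(x₀) + 4f(x₁) + 2f(x₂) + ... + f(xₙ)]

x_0 = 0.2500, f(x_0) = 0.062500, coefficient = 1
x_1 = 0.4167, f(x_1) = 0.173611, coefficient = 4
x_2 = 0.5833, f(x_2) = 0.340278, coefficient = 2
x_3 = 0.7500, f(x_3) = 0.562500, coefficient = 4
x_4 = 0.9167, f(x_4) = 0.840278, coefficient = 2
x_5 = 1.0833, f(x_5) = 1.173611, coefficient = 4
x_6 = 1.2500, f(x_6) = 1.562500, coefficient = 1

I ≈ (0.166667/3) × 11.625000 = 0.645833
Exact value: 0.645833
Error: 0.000000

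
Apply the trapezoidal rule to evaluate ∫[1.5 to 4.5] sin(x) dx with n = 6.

f(x) = sin(x)
a = 1.5, b = 4.5, n = 6
h = (b - a)/n = 0.500000

Trapezoidal rule: (h/2)[f(x₀) + 2f(x₁) + 2f(x₂) + ... + f(xₙ)]

x_0 = 1.5000, f(x_0) = 0.997495, coefficient = 1
x_1 = 2.0000, f(x_1) = 0.909297, coefficient = 2
x_2 = 2.5000, f(x_2) = 0.598472, coefficient = 2
x_3 = 3.0000, f(x_3) = 0.141120, coefficient = 2
x_4 = 3.5000, f(x_4) = -0.350783, coefficient = 2
x_5 = 4.0000, f(x_5) = -0.756802, coefficient = 2
x_6 = 4.5000, f(x_6) = -0.977530, coefficient = 1

I ≈ (0.500000/2) × 1.102573 = 0.275643
Exact value: 0.281533
Error: 0.005890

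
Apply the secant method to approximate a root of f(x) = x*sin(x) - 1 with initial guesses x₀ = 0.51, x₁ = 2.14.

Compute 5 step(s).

f(x) = x*sin(x) - 1
x₀ = 0.51, x₁ = 2.14

Secant formula: x_{n+1} = x_n - f(x_n)(x_n - x_{n-1})/(f(x_n) - f(x_{n-1}))

Iteration 1:
  f(0.510000) = -0.751030
  f(2.140000) = 0.802587
  x_2 = 2.140000 - 0.802587×(2.140000 - 0.510000)/(0.802587 - (-0.751030))
       = 1.297954
Iteration 2:
  f(2.140000) = 0.802587
  f(1.297954) = 0.249941
  x_3 = 1.297954 - 0.249941×(1.297954 - 2.140000)/(0.249941 - 0.802587)
       = 0.917128
Iteration 3:
  f(1.297954) = 0.249941
  f(0.917128) = -0.271930
  x_4 = 0.917128 - (-0.271930)×(0.917128 - 1.297954)/(-0.271930 - 0.249941)
       = 1.115564
Iteration 4:
  f(0.917128) = -0.271930
  f(1.115564) = 0.001954
  x_5 = 1.115564 - 0.001954×(1.115564 - 0.917128)/(0.001954 - (-0.271930))
       = 1.114148
Iteration 5:
  f(1.115564) = 0.001954
  f(1.114148) = -0.000012
  x_6 = 1.114148 - (-0.000012)×(1.114148 - 1.115564)/(-0.000012 - 0.001954)
       = 1.114157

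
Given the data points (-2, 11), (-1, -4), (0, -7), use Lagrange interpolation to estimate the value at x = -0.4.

Lagrange interpolation formula:
P(x) = Σ yᵢ × Lᵢ(x)
where Lᵢ(x) = Π_{j≠i} (x - xⱼ)/(xᵢ - xⱼ)

L_0(-0.4) = (-0.4 - (-1))/(-2 - (-1)) × (-0.4 - 0)/(-2 - 0) = -0.120000
L_1(-0.4) = (-0.4 - (-2))/(-1 - (-2)) × (-0.4 - 0)/(-1 - 0) = 0.640000
L_2(-0.4) = (-0.4 - (-2))/(0 - (-2)) × (-0.4 - (-1))/(0 - (-1)) = 0.480000

P(-0.4) = 11×L_0(-0.4) + (-4)×L_1(-0.4) + (-7)×L_2(-0.4)
P(-0.4) = -7.240000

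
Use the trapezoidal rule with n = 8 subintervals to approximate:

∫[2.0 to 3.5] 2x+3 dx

f(x) = 2x+3
a = 2.0, b = 3.5, n = 8
h = (b - a)/n = 0.187500

Trapezoidal rule: (h/2)[f(x₀) + 2f(x₁) + 2f(x₂) + ... + f(xₙ)]

x_0 = 2.0000, f(x_0) = 7.000000, coefficient = 1
x_1 = 2.1875, f(x_1) = 7.375000, coefficient = 2
x_2 = 2.3750, f(x_2) = 7.750000, coefficient = 2
x_3 = 2.5625, f(x_3) = 8.125000, coefficient = 2
x_4 = 2.7500, f(x_4) = 8.500000, coefficient = 2
x_5 = 2.9375, f(x_5) = 8.875000, coefficient = 2
x_6 = 3.1250, f(x_6) = 9.250000, coefficient = 2
x_7 = 3.3125, f(x_7) = 9.625000, coefficient = 2
x_8 = 3.5000, f(x_8) = 10.000000, coefficient = 1

I ≈ (0.187500/2) × 136.000000 = 12.750000
Exact value: 12.750000
Error: 0.000000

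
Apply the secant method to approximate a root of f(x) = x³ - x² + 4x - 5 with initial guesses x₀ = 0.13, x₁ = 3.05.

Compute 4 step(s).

f(x) = x³ - x² + 4x - 5
x₀ = 0.13, x₁ = 3.05

Secant formula: x_{n+1} = x_n - f(x_n)(x_n - x_{n-1})/(f(x_n) - f(x_{n-1}))

Iteration 1:
  f(0.130000) = -4.494703
  f(3.050000) = 26.270125
  x_2 = 3.050000 - 26.270125×(3.050000 - 0.130000)/(26.270125 - (-4.494703))
       = 0.556608
Iteration 2:
  f(3.050000) = 26.270125
  f(0.556608) = -2.910935
  x_3 = 0.556608 - (-2.910935)×(0.556608 - 3.050000)/(-2.910935 - 26.270125)
       = 0.805335
Iteration 3:
  f(0.556608) = -2.910935
  f(0.805335) = -1.904914
  x_4 = 0.805335 - (-1.904914)×(0.805335 - 0.556608)/(-1.904914 - (-2.910935))
       = 1.276301
Iteration 4:
  f(0.805335) = -1.904914
  f(1.276301) = 0.555285
  x_5 = 1.276301 - 0.555285×(1.276301 - 0.805335)/(0.555285 - (-1.904914))
       = 1.170001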